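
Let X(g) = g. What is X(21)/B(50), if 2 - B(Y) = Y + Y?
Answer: -3/14 ≈ -0.21429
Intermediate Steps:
B(Y) = 2 - 2*Y (B(Y) = 2 - (Y + Y) = 2 - 2*Y)
X(21)/B(50) = 21/(2 - 2*50) = 21/(2 - 100) = 21/(-98) = 21*(-1/98) = -3/14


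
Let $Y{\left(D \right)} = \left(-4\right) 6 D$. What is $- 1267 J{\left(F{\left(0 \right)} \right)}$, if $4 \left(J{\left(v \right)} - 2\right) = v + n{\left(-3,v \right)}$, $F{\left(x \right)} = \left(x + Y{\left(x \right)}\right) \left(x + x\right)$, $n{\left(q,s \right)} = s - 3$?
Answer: $- \frac{6335}{4} \approx -1583.8$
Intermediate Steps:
$Y{\left(D \right)} = - 24 D$
$n{\left(q,s \right)} = -3 + s$
$F{\left(x \right)} = - 46 x^{2}$ ($F{\left(x \right)} = \left(x - 24 x\right) \left(x + x\right) = - 23 x 2 x = - 46 x^{2}$)
$J{\left(v \right)} = \frac{5}{4} + \frac{v}{2}$ ($J{\left(v \right)} = 2 + \frac{v + \left(-3 + v\right)}{4} = 2 + \frac{-3 + 2 v}{4} = 2 + \left(- \frac{3}{4} + \frac{v}{2}\right) = \frac{5}{4} + \frac{v}{2}$)
$- 1267 J{\left(F{\left(0 \right)} \right)} = - 1267 \left(\frac{5}{4} + \frac{\left(-46\right) 0^{2}}{2}\right) = - 1267 \left(\frac{5}{4} + \frac{\left(-46\right) 0}{2}\right) = - 1267 \left(\frac{5}{4} + \frac{1}{2} \cdot 0\right) = - 1267 \left(\frac{5}{4} + 0\right) = \left(-1267\right) \frac{5}{4} = - \frac{6335}{4}$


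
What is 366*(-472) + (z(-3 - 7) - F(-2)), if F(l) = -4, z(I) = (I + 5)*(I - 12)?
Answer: -172638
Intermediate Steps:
z(I) = (-12 + I)*(5 + I) (z(I) = (5 + I)*(-12 + I) = (-12 + I)*(5 + I))
366*(-472) + (z(-3 - 7) - F(-2)) = 366*(-472) + ((-60 + (-3 - 7)**2 - 7*(-3 - 7)) - 1*(-4)) = -172752 + ((-60 + (-10)**2 - 7*(-10)) + 4) = -172752 + ((-60 + 100 + 70) + 4) = -172752 + (110 + 4) = -172752 + 114 = -172638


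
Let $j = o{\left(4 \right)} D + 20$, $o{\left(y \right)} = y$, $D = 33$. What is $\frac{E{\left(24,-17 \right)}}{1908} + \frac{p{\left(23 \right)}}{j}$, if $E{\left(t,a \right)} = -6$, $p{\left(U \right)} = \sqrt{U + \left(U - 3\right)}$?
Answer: $- \frac{1}{318} + \frac{\sqrt{43}}{152} \approx 0.039996$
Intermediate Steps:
$p{\left(U \right)} = \sqrt{-3 + 2 U}$ ($p{\left(U \right)} = \sqrt{U + \left(-3 + U\right)} = \sqrt{-3 + 2 U}$)
$j = 152$ ($j = 4 \cdot 33 + 20 = 132 + 20 = 152$)
$\frac{E{\left(24,-17 \right)}}{1908} + \frac{p{\left(23 \right)}}{j} = - \frac{6}{1908} + \frac{\sqrt{-3 + 2 \cdot 23}}{152} = \left(-6\right) \frac{1}{1908} + \sqrt{-3 + 46} \cdot \frac{1}{152} = - \frac{1}{318} + \sqrt{43} \cdot \frac{1}{152} = - \frac{1}{318} + \frac{\sqrt{43}}{152}$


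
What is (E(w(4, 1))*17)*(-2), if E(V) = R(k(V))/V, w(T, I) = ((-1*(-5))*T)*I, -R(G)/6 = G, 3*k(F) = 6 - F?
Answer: -238/5 ≈ -47.600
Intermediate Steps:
k(F) = 2 - F/3 (k(F) = (6 - F)/3 = 2 - F/3)
R(G) = -6*G
w(T, I) = 5*I*T (w(T, I) = (5*T)*I = 5*I*T)
E(V) = (-12 + 2*V)/V (E(V) = (-6*(2 - V/3))/V = (-12 + 2*V)/V)
(E(w(4, 1))*17)*(-2) = ((2 - 12/(5*1*4))*17)*(-2) = ((2 - 12/20)*17)*(-2) = ((2 - 12*1/20)*17)*(-2) = ((2 - ⅗)*17)*(-2) = ((7/5)*17)*(-2) = (119/5)*(-2) = -238/5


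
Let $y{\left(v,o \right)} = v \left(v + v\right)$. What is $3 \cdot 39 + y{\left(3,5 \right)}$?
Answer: $135$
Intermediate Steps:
$y{\left(v,o \right)} = 2 v^{2}$ ($y{\left(v,o \right)} = v 2 v = 2 v^{2}$)
$3 \cdot 39 + y{\left(3,5 \right)} = 3 \cdot 39 + 2 \cdot 3^{2} = 117 + 2 \cdot 9 = 117 + 18 = 135$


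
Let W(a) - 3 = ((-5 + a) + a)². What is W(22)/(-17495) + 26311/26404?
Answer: 420071249/461937980 ≈ 0.90937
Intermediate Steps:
W(a) = 3 + (-5 + 2*a)² (W(a) = 3 + ((-5 + a) + a)² = 3 + (-5 + 2*a)²)
W(22)/(-17495) + 26311/26404 = (3 + (-5 + 2*22)²)/(-17495) + 26311/26404 = (3 + (-5 + 44)²)*(-1/17495) + 26311*(1/26404) = (3 + 39²)*(-1/17495) + 26311/26404 = (3 + 1521)*(-1/17495) + 26311/26404 = 1524*(-1/17495) + 26311/26404 = -1524/17495 + 26311/26404 = 420071249/461937980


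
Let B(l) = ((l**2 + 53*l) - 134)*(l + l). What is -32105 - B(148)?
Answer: -8797849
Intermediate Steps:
B(l) = 2*l*(-134 + l**2 + 53*l) (B(l) = (-134 + l**2 + 53*l)*(2*l) = 2*l*(-134 + l**2 + 53*l))
-32105 - B(148) = -32105 - 2*148*(-134 + 148**2 + 53*148) = -32105 - 2*148*(-134 + 21904 + 7844) = -32105 - 2*148*29614 = -32105 - 1*8765744 = -32105 - 8765744 = -8797849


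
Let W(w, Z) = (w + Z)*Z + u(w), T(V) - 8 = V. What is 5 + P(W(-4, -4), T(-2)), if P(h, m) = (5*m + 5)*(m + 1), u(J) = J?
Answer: 250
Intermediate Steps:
T(V) = 8 + V
W(w, Z) = w + Z*(Z + w) (W(w, Z) = (w + Z)*Z + w = (Z + w)*Z + w = Z*(Z + w) + w = w + Z*(Z + w))
P(h, m) = (1 + m)*(5 + 5*m) (P(h, m) = (5 + 5*m)*(1 + m) = (1 + m)*(5 + 5*m))
5 + P(W(-4, -4), T(-2)) = 5 + (5 + 5*(8 - 2)**2 + 10*(8 - 2)) = 5 + (5 + 5*6**2 + 10*6) = 5 + (5 + 5*36 + 60) = 5 + (5 + 180 + 60) = 5 + 245 = 250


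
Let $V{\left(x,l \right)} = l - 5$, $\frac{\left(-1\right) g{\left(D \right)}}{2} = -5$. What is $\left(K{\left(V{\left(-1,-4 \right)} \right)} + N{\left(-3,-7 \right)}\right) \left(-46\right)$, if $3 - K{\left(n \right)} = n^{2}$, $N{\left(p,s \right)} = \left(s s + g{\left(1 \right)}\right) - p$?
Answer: $736$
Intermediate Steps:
$g{\left(D \right)} = 10$ ($g{\left(D \right)} = \left(-2\right) \left(-5\right) = 10$)
$V{\left(x,l \right)} = -5 + l$ ($V{\left(x,l \right)} = l - 5 = -5 + l$)
$N{\left(p,s \right)} = 10 + s^{2} - p$ ($N{\left(p,s \right)} = \left(s s + 10\right) - p = \left(s^{2} + 10\right) - p = \left(10 + s^{2}\right) - p = 10 + s^{2} - p$)
$K{\left(n \right)} = 3 - n^{2}$
$\left(K{\left(V{\left(-1,-4 \right)} \right)} + N{\left(-3,-7 \right)}\right) \left(-46\right) = \left(\left(3 - \left(-5 - 4\right)^{2}\right) + \left(10 + \left(-7\right)^{2} - -3\right)\right) \left(-46\right) = \left(\left(3 - \left(-9\right)^{2}\right) + \left(10 + 49 + 3\right)\right) \left(-46\right) = \left(\left(3 - 81\right) + 62\right) \left(-46\right) = \left(-78 + 62\right) \left(-46\right) = \left(-16\right) \left(-46\right) = 736$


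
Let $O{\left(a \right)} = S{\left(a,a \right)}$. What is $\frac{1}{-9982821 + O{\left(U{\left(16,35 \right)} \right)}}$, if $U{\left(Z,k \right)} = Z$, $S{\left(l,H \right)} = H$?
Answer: $- \frac{1}{9982805} \approx -1.0017 \cdot 10^{-7}$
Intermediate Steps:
$O{\left(a \right)} = a$
$\frac{1}{-9982821 + O{\left(U{\left(16,35 \right)} \right)}} = \frac{1}{-9982821 + 16} = \frac{1}{-9982805} = - \frac{1}{9982805}$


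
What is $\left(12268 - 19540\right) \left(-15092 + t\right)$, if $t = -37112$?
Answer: $379627488$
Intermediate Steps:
$\left(12268 - 19540\right) \left(-15092 + t\right) = \left(12268 - 19540\right) \left(-15092 - 37112\right) = \left(-7272\right) \left(-52204\right) = 379627488$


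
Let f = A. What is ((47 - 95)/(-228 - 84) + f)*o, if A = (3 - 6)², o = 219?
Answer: 26061/13 ≈ 2004.7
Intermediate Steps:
A = 9 (A = (-3)² = 9)
f = 9
((47 - 95)/(-228 - 84) + f)*o = ((47 - 95)/(-228 - 84) + 9)*219 = (-48/(-312) + 9)*219 = (-48*(-1/312) + 9)*219 = (2/13 + 9)*219 = (119/13)*219 = 26061/13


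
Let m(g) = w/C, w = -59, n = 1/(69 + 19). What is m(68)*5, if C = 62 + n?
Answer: -25960/5457 ≈ -4.7572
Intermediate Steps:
n = 1/88 ≈ 0.011364
C = 5457/88 (C = 62 + 1/88 = 5457/88 ≈ 62.011)
m(g) = -5192/5457 (m(g) = -59/5457/88 = -59*88/5457 = -5192/5457)
m(68)*5 = -5192/5457*5 = -25960/5457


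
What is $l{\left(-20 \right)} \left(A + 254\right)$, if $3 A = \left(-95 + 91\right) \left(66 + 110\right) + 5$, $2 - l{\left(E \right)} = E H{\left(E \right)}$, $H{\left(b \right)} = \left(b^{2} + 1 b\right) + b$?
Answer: $151242$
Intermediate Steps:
$H{\left(b \right)} = b^{2} + 2 b$ ($H{\left(b \right)} = \left(b^{2} + b\right) + b = \left(b + b^{2}\right) + b = b^{2} + 2 b$)
$l{\left(E \right)} = 2 - E^{2} \left(2 + E\right)$ ($l{\left(E \right)} = 2 - E E \left(2 + E\right) = 2 - E^{2} \left(2 + E\right)$)
$A = -233$ ($A = \frac{\left(-95 + 91\right) \left(66 + 110\right) + 5}{3} = \frac{\left(-4\right) 176 + 5}{3} = \frac{-704 + 5}{3} = \frac{1}{3} \left(-699\right) = -233$)
$l{\left(-20 \right)} \left(A + 254\right) = \left(2 - \left(-20\right)^{2} \left(2 - 20\right)\right) \left(-233 + 254\right) = \left(2 - 400 \left(-18\right)\right) 21 = \left(2 + 7200\right) 21 = 7202 \cdot 21 = 151242$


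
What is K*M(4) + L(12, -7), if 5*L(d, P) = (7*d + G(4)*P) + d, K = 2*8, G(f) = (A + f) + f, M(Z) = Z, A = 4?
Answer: 332/5 ≈ 66.400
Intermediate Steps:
G(f) = 4 + 2*f (G(f) = (4 + f) + f = 4 + 2*f)
K = 16
L(d, P) = 8*d/5 + 12*P/5 (L(d, P) = ((7*d + (4 + 2*4)*P) + d)/5 = ((7*d + (4 + 8)*P) + d)/5 = ((7*d + 12*P) + d)/5 = (8*d + 12*P)/5 = 8*d/5 + 12*P/5)
K*M(4) + L(12, -7) = 16*4 + ((8/5)*12 + (12/5)*(-7)) = 64 + (96/5 - 84/5) = 64 + 12/5 = 332/5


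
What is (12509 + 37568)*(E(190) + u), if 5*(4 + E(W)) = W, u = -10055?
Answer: -501821617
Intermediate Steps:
E(W) = -4 + W/5
(12509 + 37568)*(E(190) + u) = (12509 + 37568)*((-4 + (1/5)*190) - 10055) = 50077*((-4 + 38) - 10055) = 50077*(34 - 10055) = 50077*(-10021) = -501821617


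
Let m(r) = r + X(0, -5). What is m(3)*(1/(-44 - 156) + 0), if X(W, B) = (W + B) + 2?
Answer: 0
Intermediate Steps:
X(W, B) = 2 + B + W (X(W, B) = (B + W) + 2 = 2 + B + W)
m(r) = -3 + r (m(r) = r + (2 - 5 + 0) = r - 3 = -3 + r)
m(3)*(1/(-44 - 156) + 0) = (-3 + 3)*(1/(-44 - 156) + 0) = 0*(1/(-200) + 0) = 0*(-1/200 + 0) = 0*(-1/200) = 0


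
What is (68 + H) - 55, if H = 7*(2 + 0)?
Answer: 27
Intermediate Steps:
H = 14 (H = 7*2 = 14)
(68 + H) - 55 = (68 + 14) - 55 = 82 - 55 = 27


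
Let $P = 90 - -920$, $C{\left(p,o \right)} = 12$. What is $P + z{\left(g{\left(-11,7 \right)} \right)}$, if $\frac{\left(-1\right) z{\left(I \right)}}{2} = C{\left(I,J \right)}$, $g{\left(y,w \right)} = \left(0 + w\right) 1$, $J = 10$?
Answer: $986$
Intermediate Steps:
$g{\left(y,w \right)} = w$ ($g{\left(y,w \right)} = w 1 = w$)
$z{\left(I \right)} = -24$ ($z{\left(I \right)} = \left(-2\right) 12 = -24$)
$P = 1010$ ($P = 90 + 920 = 1010$)
$P + z{\left(g{\left(-11,7 \right)} \right)} = 1010 - 24 = 986$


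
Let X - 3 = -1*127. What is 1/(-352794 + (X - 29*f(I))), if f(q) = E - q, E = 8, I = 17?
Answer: -1/352657 ≈ -2.8356e-6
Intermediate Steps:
X = -124 (X = 3 - 1*127 = 3 - 127 = -124)
f(q) = 8 - q
1/(-352794 + (X - 29*f(I))) = 1/(-352794 + (-124 - 29*(8 - 1*17))) = 1/(-352794 + (-124 - 29*(8 - 17))) = 1/(-352794 + (-124 - 29*(-9))) = 1/(-352794 + (-124 + 261)) = 1/(-352794 + 137) = 1/(-352657) = -1/352657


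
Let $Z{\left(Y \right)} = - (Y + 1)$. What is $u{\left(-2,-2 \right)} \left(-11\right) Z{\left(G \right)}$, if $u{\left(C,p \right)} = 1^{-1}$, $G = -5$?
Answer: $-44$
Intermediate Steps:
$Z{\left(Y \right)} = -1 - Y$ ($Z{\left(Y \right)} = - (1 + Y) = -1 - Y$)
$u{\left(C,p \right)} = 1$
$u{\left(-2,-2 \right)} \left(-11\right) Z{\left(G \right)} = 1 \left(-11\right) \left(-1 - -5\right) = - 11 \left(-1 + 5\right) = \left(-11\right) 4 = -44$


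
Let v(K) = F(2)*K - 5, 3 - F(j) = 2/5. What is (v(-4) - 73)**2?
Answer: 195364/25 ≈ 7814.6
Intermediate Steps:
F(j) = 13/5 (F(j) = 3 - 2/5 = 13/5)
v(K) = -5 + 13*K/5 (v(K) = 13*K/5 - 5 = -5 + 13*K/5)
(v(-4) - 73)**2 = ((-5 + (13/5)*(-4)) - 73)**2 = ((-5 - 52/5) - 73)**2 = (-77/5 - 73)**2 = (-442/5)**2 = 195364/25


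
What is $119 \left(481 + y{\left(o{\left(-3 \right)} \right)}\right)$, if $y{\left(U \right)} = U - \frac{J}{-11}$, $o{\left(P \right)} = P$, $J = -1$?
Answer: $\frac{625583}{11} \approx 56871.0$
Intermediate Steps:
$y{\left(U \right)} = - \frac{1}{11} + U$ ($y{\left(U \right)} = U - - \frac{1}{-11} = U - \left(-1\right) \left(- \frac{1}{11}\right) = U - \frac{1}{11} = - \frac{1}{11} + U$)
$119 \left(481 + y{\left(o{\left(-3 \right)} \right)}\right) = 119 \left(481 - \frac{34}{11}\right) = 119 \cdot \frac{5257}{11} = \frac{625583}{11}$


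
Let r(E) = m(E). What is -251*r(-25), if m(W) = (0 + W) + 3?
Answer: 5522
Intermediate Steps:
m(W) = 3 + W (m(W) = W + 3 = 3 + W)
r(E) = 3 + E
-251*r(-25) = -251*(3 - 25) = -251*(-22) = 5522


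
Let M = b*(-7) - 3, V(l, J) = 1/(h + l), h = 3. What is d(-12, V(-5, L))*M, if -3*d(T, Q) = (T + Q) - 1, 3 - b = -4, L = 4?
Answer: -234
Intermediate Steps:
b = 7 (b = 3 - 1*(-4) = 3 + 4 = 7)
V(l, J) = 1/(3 + l)
d(T, Q) = ⅓ - Q/3 - T/3 (d(T, Q) = -((T + Q) - 1)/3 = -((Q + T) - 1)/3 = -(-1 + Q + T)/3 = ⅓ - Q/3 - T/3)
M = -52 (M = 7*(-7) - 3 = -49 - 3 = -52)
d(-12, V(-5, L))*M = (⅓ - 1/(3*(3 - 5)) - ⅓*(-12))*(-52) = (⅓ - ⅓/(-2) + 4)*(-52) = (⅓ - ⅓*(-½) + 4)*(-52) = (⅓ + ⅙ + 4)*(-52) = (9/2)*(-52) = -234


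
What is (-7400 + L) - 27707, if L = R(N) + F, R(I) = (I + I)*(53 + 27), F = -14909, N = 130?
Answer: -29216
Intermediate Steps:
R(I) = 160*I (R(I) = (2*I)*80 = 160*I)
L = 5891 (L = 160*130 - 14909 = 20800 - 14909 = 5891)
(-7400 + L) - 27707 = (-7400 + 5891) - 27707 = -1509 - 27707 = -29216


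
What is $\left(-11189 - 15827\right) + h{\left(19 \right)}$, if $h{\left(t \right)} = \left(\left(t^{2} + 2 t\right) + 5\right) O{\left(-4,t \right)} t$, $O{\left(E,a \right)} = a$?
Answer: $118828$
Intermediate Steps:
$h{\left(t \right)} = t^{2} \left(5 + t^{2} + 2 t\right)$ ($h{\left(t \right)} = \left(\left(t^{2} + 2 t\right) + 5\right) t t = \left(5 + t^{2} + 2 t\right) t t = t \left(5 + t^{2} + 2 t\right) t = t^{2} \left(5 + t^{2} + 2 t\right)$)
$\left(-11189 - 15827\right) + h{\left(19 \right)} = \left(-11189 - 15827\right) + 19^{2} \left(5 + 19^{2} + 2 \cdot 19\right) = -27016 + 361 \left(5 + 361 + 38\right) = -27016 + 361 \cdot 404 = -27016 + 145844 = 118828$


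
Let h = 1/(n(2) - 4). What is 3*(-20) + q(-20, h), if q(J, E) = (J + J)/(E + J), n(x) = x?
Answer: -2380/41 ≈ -58.049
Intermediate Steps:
h = -1/2 (h = 1/(2 - 4) = 1/(-2) = -1/2 ≈ -0.50000)
q(J, E) = 2*J/(E + J) (q(J, E) = (2*J)/(E + J) = 2*J/(E + J))
3*(-20) + q(-20, h) = 3*(-20) + 2*(-20)/(-1/2 - 20) = -60 + 2*(-20)/(-41/2) = -60 + 2*(-20)*(-2/41) = -60 + 80/41 = -2380/41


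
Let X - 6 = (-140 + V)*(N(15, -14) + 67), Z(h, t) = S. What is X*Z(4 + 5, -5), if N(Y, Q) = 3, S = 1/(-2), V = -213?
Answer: 12352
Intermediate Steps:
S = -1/2 ≈ -0.50000
Z(h, t) = -1/2
X = -24704 (X = 6 + (-140 - 213)*(3 + 67) = 6 - 353*70 = 6 - 24710 = -24704)
X*Z(4 + 5, -5) = -24704*(-1/2) = 12352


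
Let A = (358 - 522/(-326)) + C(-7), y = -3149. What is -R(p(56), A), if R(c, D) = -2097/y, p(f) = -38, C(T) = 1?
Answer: -2097/3149 ≈ -0.66593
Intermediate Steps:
A = 58778/163 (A = (358 - 522/(-326)) + 1 = (358 - 522*(-1/326)) + 1 = (358 + 261/163) + 1 = 58615/163 + 1 = 58778/163 ≈ 360.60)
R(c, D) = 2097/3149 (R(c, D) = -2097/(-3149) = -2097*(-1/3149) = 2097/3149)
-R(p(56), A) = -1*2097/3149 = -2097/3149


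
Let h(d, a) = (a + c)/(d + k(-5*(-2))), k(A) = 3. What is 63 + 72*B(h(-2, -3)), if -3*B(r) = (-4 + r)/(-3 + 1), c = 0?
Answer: -21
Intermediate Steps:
h(d, a) = a/(3 + d) (h(d, a) = (a + 0)/(d + 3) = a/(3 + d))
B(r) = -2/3 + r/6 (B(r) = -(-4 + r)/(3*(-3 + 1)) = -(-4 + r)/(3*(-2)) = -(-4 + r)*(-1)/(3*2) = -(2 - r/2)/3 = -2/3 + r/6)
63 + 72*B(h(-2, -3)) = 63 + 72*(-2/3 + (-3/(3 - 2))/6) = 63 + 72*(-2/3 + (-3/1)/6) = 63 + 72*(-2/3 + (-3*1)/6) = 63 + 72*(-2/3 + (1/6)*(-3)) = 63 + 72*(-2/3 - 1/2) = 63 + 72*(-7/6) = 63 - 84 = -21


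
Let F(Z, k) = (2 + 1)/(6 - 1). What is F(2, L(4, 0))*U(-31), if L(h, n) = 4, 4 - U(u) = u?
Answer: 21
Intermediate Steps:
U(u) = 4 - u
F(Z, k) = ⅗ (F(Z, k) = 3/5 = 3*(⅕) = ⅗)
F(2, L(4, 0))*U(-31) = 3*(4 - 1*(-31))/5 = 3*(4 + 31)/5 = (⅗)*35 = 21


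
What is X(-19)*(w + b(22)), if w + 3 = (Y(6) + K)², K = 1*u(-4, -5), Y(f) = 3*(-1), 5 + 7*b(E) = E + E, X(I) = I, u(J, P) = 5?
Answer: -874/7 ≈ -124.86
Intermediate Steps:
b(E) = -5/7 + 2*E/7 (b(E) = -5/7 + (E + E)/7 = -5/7 + (2*E)/7 = -5/7 + 2*E/7)
Y(f) = -3
K = 5 (K = 1*5 = 5)
w = 1 (w = -3 + (-3 + 5)² = -3 + 2² = -3 + 4 = 1)
X(-19)*(w + b(22)) = -19*(1 + (-5/7 + (2/7)*22)) = -19*(1 + (-5/7 + 44/7)) = -19*(1 + 39/7) = -19*46/7 = -874/7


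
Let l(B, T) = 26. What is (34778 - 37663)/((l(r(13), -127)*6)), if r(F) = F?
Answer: -2885/156 ≈ -18.494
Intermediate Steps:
(34778 - 37663)/((l(r(13), -127)*6)) = (34778 - 37663)/((26*6)) = -2885/156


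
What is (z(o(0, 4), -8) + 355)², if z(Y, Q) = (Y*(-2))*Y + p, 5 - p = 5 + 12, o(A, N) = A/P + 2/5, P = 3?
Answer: 73393489/625 ≈ 1.1743e+5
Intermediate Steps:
o(A, N) = ⅖ + A/3 (o(A, N) = A/3 + 2/5 = A*(⅓) + 2*(⅕) = A/3 + ⅖ = ⅖ + A/3)
p = -12 (p = 5 - (5 + 12) = 5 - 1*17 = 5 - 17 = -12)
z(Y, Q) = -12 - 2*Y² (z(Y, Q) = (Y*(-2))*Y - 12 = (-2*Y)*Y - 12 = -2*Y² - 12 = -12 - 2*Y²)
(z(o(0, 4), -8) + 355)² = ((-12 - 2*(⅖ + (⅓)*0)²) + 355)² = ((-12 - 2*(⅖ + 0)²) + 355)² = ((-12 - 2*(⅖)²) + 355)² = ((-12 - 2*4/25) + 355)² = ((-12 - 8/25) + 355)² = (-308/25 + 355)² = (8567/25)² = 73393489/625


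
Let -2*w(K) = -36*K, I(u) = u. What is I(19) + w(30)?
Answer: 559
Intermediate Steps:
w(K) = 18*K (w(K) = -(-18)*K = 18*K)
I(19) + w(30) = 19 + 18*30 = 19 + 540 = 559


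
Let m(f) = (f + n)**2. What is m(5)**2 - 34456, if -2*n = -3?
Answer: -522735/16 ≈ -32671.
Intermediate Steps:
n = 3/2 (n = -1/2*(-3) = 3/2 ≈ 1.5000)
m(f) = (3/2 + f)**2 (m(f) = (f + 3/2)**2 = (3/2 + f)**2)
m(5)**2 - 34456 = ((3 + 2*5)**2/4)**2 - 34456 = ((3 + 10)**2/4)**2 - 34456 = ((1/4)*13**2)**2 - 34456 = ((1/4)*169)**2 - 34456 = (169/4)**2 - 34456 = 28561/16 - 34456 = -522735/16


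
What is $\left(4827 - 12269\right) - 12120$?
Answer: $-19562$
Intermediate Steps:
$\left(4827 - 12269\right) - 12120 = -7442 - 12120 = -19562$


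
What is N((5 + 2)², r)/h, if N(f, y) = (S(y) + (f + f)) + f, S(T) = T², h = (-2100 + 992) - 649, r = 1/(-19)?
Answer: -53068/634277 ≈ -0.083667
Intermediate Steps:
r = -1/19 ≈ -0.052632
h = -1757 (h = -1108 - 649 = -1757)
N(f, y) = y² + 3*f (N(f, y) = (y² + (f + f)) + f = (y² + 2*f) + f = y² + 3*f)
N((5 + 2)², r)/h = ((-1/19)² + 3*(5 + 2)²)/(-1757) = (1/361 + 3*7²)*(-1/1757) = (1/361 + 3*49)*(-1/1757) = (1/361 + 147)*(-1/1757) = (53068/361)*(-1/1757) = -53068/634277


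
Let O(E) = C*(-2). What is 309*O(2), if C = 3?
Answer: -1854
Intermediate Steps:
O(E) = -6 (O(E) = 3*(-2) = -6)
309*O(2) = 309*(-6) = -1854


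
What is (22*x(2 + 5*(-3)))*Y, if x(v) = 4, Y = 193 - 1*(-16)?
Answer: 18392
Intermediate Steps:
Y = 209 (Y = 193 + 16 = 209)
(22*x(2 + 5*(-3)))*Y = (22*4)*209 = 88*209 = 18392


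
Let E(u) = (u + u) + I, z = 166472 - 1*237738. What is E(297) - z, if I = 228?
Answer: 72088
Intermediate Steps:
z = -71266 (z = 166472 - 237738 = -71266)
E(u) = 228 + 2*u (E(u) = (u + u) + 228 = 2*u + 228 = 228 + 2*u)
E(297) - z = (228 + 2*297) - 1*(-71266) = (228 + 594) + 71266 = 822 + 71266 = 72088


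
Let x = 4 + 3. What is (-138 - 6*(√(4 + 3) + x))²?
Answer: 32652 + 2160*√7 ≈ 38367.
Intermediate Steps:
x = 7
(-138 - 6*(√(4 + 3) + x))² = (-138 - 6*(√(4 + 3) + 7))² = (-138 - 6*(√7 + 7))² = (-138 - 6*(7 + √7))² = (-138 + (-42 - 6*√7))² = (-180 - 6*√7)²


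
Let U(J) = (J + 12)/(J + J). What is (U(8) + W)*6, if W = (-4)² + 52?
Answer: 831/2 ≈ 415.50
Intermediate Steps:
W = 68 (W = 16 + 52 = 68)
U(J) = (12 + J)/(2*J) (U(J) = (12 + J)/((2*J)) = (12 + J)*(1/(2*J)) = (12 + J)/(2*J))
(U(8) + W)*6 = ((½)*(12 + 8)/8 + 68)*6 = ((½)*(⅛)*20 + 68)*6 = (5/4 + 68)*6 = (277/4)*6 = 831/2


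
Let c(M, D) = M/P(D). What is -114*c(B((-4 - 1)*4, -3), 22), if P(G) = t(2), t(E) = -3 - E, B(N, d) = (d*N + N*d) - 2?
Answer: 13452/5 ≈ 2690.4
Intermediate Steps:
B(N, d) = -2 + 2*N*d (B(N, d) = (N*d + N*d) - 2 = 2*N*d - 2 = -2 + 2*N*d)
P(G) = -5 (P(G) = -3 - 1*2 = -3 - 2 = -5)
c(M, D) = -M/5 (c(M, D) = M/(-5) = M*(-1/5) = -M/5)
-114*c(B((-4 - 1)*4, -3), 22) = -(-114)*(-2 + 2*((-4 - 1)*4)*(-3))/5 = -(-114)*(-2 + 2*(-5*4)*(-3))/5 = -(-114)*(-2 + 2*(-20)*(-3))/5 = -(-114)*(-2 + 120)/5 = -(-114)*118/5 = -114*(-118/5) = 13452/5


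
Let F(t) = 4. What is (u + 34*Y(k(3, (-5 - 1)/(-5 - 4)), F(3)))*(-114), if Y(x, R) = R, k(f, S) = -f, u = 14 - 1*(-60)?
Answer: -23940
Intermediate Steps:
u = 74 (u = 14 + 60 = 74)
(u + 34*Y(k(3, (-5 - 1)/(-5 - 4)), F(3)))*(-114) = (74 + 34*4)*(-114) = (74 + 136)*(-114) = 210*(-114) = -23940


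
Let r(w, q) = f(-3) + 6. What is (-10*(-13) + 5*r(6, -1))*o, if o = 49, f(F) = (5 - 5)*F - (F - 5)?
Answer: 9800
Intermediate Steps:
f(F) = 5 - F (f(F) = 0*F - (-5 + F) = 0 + (5 - F) = 5 - F)
r(w, q) = 14 (r(w, q) = (5 - 1*(-3)) + 6 = (5 + 3) + 6 = 8 + 6 = 14)
(-10*(-13) + 5*r(6, -1))*o = (-10*(-13) + 5*14)*49 = (130 + 70)*49 = 200*49 = 9800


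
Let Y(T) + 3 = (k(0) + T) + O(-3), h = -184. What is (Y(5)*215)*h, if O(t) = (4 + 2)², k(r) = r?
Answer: -1503280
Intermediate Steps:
O(t) = 36 (O(t) = 6² = 36)
Y(T) = 33 + T (Y(T) = -3 + ((0 + T) + 36) = -3 + (T + 36) = -3 + (36 + T) = 33 + T)
(Y(5)*215)*h = ((33 + 5)*215)*(-184) = (38*215)*(-184) = 8170*(-184) = -1503280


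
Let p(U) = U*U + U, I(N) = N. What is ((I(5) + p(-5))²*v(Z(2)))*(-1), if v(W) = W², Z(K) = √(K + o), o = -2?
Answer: 0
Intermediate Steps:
Z(K) = √(-2 + K) (Z(K) = √(K - 2) = √(-2 + K))
p(U) = U + U² (p(U) = U² + U = U + U²)
((I(5) + p(-5))²*v(Z(2)))*(-1) = ((5 - 5*(1 - 5))²*(√(-2 + 2))²)*(-1) = ((5 - 5*(-4))²*(√0)²)*(-1) = ((5 + 20)²*0²)*(-1) = (25²*0)*(-1) = (625*0)*(-1) = 0*(-1) = 0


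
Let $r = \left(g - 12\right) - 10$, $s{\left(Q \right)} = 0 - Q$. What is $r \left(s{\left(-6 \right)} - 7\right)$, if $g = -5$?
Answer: $27$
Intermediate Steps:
$s{\left(Q \right)} = - Q$
$r = -27$ ($r = \left(-5 - 12\right) - 10 = -17 - 10 = -27$)
$r \left(s{\left(-6 \right)} - 7\right) = - 27 \left(\left(-1\right) \left(-6\right) - 7\right) = - 27 \left(6 - 7\right) = \left(-27\right) \left(-1\right) = 27$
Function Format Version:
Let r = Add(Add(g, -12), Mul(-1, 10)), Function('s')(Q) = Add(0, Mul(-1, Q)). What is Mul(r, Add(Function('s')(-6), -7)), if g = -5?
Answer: 27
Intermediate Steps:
Function('s')(Q) = Mul(-1, Q)
r = -27 (r = Add(Add(-5, -12), Mul(-1, 10)) = Add(-17, -10) = -27)
Mul(r, Add(Function('s')(-6), -7)) = Mul(-27, Add(Mul(-1, -6), -7)) = Mul(-27, Add(6, -7)) = Mul(-27, -1) = 27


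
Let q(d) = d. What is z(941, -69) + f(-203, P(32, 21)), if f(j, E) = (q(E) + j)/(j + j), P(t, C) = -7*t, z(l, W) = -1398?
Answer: -81023/58 ≈ -1396.9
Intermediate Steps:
f(j, E) = (E + j)/(2*j) (f(j, E) = (E + j)/(j + j) = (E + j)/((2*j)) = (E + j)*(1/(2*j)) = (E + j)/(2*j))
z(941, -69) + f(-203, P(32, 21)) = -1398 + (1/2)*(-7*32 - 203)/(-203) = -1398 + (1/2)*(-1/203)*(-224 - 203) = -1398 + (1/2)*(-1/203)*(-427) = -1398 + 61/58 = -81023/58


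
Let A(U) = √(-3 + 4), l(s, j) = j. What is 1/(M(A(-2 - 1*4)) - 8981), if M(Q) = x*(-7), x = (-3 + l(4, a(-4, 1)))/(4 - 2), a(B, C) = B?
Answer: -2/17913 ≈ -0.00011165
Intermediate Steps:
A(U) = 1 (A(U) = √1 = 1)
x = -7/2 (x = (-3 - 4)/(4 - 2) = -7/2 ≈ -3.5000)
M(Q) = 49/2 (M(Q) = -7/2*(-7) = 49/2)
1/(M(A(-2 - 1*4)) - 8981) = 1/(49/2 - 8981) = 1/(-17913/2) = -2/17913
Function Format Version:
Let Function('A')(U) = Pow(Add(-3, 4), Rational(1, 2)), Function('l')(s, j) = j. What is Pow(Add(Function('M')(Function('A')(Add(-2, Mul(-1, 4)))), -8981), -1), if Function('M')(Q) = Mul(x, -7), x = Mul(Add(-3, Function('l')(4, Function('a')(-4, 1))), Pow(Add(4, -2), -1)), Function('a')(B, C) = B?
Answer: Rational(-2, 17913) ≈ -0.00011165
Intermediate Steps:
Function('A')(U) = 1 (Function('A')(U) = Pow(1, Rational(1, 2)) = 1)
x = Rational(-7, 2) (x = Mul(Add(-3, -4), Pow(Add(4, -2), -1)) = Mul(-7, Pow(2, -1)) = Mul(-7, Rational(1, 2)) = Rational(-7, 2) ≈ -3.5000)
Function('M')(Q) = Rational(49, 2) (Function('M')(Q) = Mul(Rational(-7, 2), -7) = Rational(49, 2))
Pow(Add(Function('M')(Function('A')(Add(-2, Mul(-1, 4)))), -8981), -1) = Pow(Add(Rational(49, 2), -8981), -1) = Pow(Rational(-17913, 2), -1) = Rational(-2, 17913)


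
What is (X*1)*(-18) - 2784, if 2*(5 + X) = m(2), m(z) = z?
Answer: -2712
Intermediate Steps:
X = -4 (X = -5 + (½)*2 = -5 + 1 = -4)
(X*1)*(-18) - 2784 = -4*1*(-18) - 2784 = -4*(-18) - 2784 = 72 - 2784 = -2712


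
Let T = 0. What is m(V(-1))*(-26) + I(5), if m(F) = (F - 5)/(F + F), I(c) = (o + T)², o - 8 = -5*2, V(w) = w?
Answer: -74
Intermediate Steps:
o = -2 (o = 8 - 5*2 = 8 - 10 = -2)
I(c) = 4 (I(c) = (-2 + 0)² = (-2)² = 4)
m(F) = (-5 + F)/(2*F) (m(F) = (-5 + F)/((2*F)) = (-5 + F)*(1/(2*F)) = (-5 + F)/(2*F))
m(V(-1))*(-26) + I(5) = ((½)*(-5 - 1)/(-1))*(-26) + 4 = ((½)*(-1)*(-6))*(-26) + 4 = 3*(-26) + 4 = -78 + 4 = -74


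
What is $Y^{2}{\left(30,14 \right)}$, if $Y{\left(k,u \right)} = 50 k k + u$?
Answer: $2026260196$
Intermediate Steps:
$Y{\left(k,u \right)} = u + 50 k^{2}$ ($Y{\left(k,u \right)} = 50 k^{2} + u = u + 50 k^{2}$)
$Y^{2}{\left(30,14 \right)} = \left(14 + 50 \cdot 30^{2}\right)^{2} = \left(14 + 50 \cdot 900\right)^{2} = \left(14 + 45000\right)^{2} = 45014^{2} = 2026260196$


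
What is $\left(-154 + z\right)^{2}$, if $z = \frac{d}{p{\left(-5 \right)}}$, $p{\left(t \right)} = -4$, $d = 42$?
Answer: $\frac{108241}{4} \approx 27060.0$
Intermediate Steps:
$z = - \frac{21}{2}$ ($z = \frac{42}{-4} = 42 \left(- \frac{1}{4}\right) = - \frac{21}{2} \approx -10.5$)
$\left(-154 + z\right)^{2} = \left(-154 - \frac{21}{2}\right)^{2} = \left(- \frac{329}{2}\right)^{2} = \frac{108241}{4}$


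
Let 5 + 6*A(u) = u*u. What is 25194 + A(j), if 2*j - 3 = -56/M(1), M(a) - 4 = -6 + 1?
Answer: 608117/24 ≈ 25338.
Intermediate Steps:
M(a) = -1 (M(a) = 4 + (-6 + 1) = 4 - 5 = -1)
j = 59/2 (j = 3/2 + (-56/(-1))/2 = 3/2 + (-56*(-1))/2 = 3/2 + (½)*56 = 3/2 + 28 = 59/2 ≈ 29.500)
A(u) = -⅚ + u²/6 (A(u) = -⅚ + (u*u)/6 = -⅚ + u²/6)
25194 + A(j) = 25194 + (-⅚ + (59/2)²/6) = 25194 + (-⅚ + (⅙)*(3481/4)) = 25194 + (-⅚ + 3481/24) = 25194 + 3461/24 = 608117/24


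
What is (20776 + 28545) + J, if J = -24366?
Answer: 24955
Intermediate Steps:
(20776 + 28545) + J = (20776 + 28545) - 24366 = 49321 - 24366 = 24955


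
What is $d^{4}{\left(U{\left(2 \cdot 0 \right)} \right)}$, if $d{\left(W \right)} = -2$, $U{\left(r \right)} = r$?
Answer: $16$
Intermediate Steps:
$d^{4}{\left(U{\left(2 \cdot 0 \right)} \right)} = \left(-2\right)^{4} = 16$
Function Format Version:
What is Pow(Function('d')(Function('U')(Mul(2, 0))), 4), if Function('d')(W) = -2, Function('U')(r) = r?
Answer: 16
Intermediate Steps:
Pow(Function('d')(Function('U')(Mul(2, 0))), 4) = Pow(-2, 4) = 16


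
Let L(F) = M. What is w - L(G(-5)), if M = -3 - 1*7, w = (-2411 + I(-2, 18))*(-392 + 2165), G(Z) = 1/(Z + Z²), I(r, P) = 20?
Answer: -4239233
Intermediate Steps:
w = -4239243 (w = (-2411 + 20)*(-392 + 2165) = -2391*1773 = -4239243)
M = -10 (M = -3 - 7 = -10)
L(F) = -10
w - L(G(-5)) = -4239243 - 1*(-10) = -4239243 + 10 = -4239233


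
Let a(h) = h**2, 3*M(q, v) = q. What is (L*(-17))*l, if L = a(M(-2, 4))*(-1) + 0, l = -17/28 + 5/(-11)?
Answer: -1853/231 ≈ -8.0216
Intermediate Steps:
l = -327/308 (l = -17*1/28 + 5*(-1/11) = -17/28 - 5/11 = -327/308 ≈ -1.0617)
M(q, v) = q/3
L = -4/9 (L = ((1/3)*(-2))**2*(-1) + 0 = (-2/3)**2*(-1) + 0 = (4/9)*(-1) + 0 = -4/9 + 0 = -4/9 ≈ -0.44444)
(L*(-17))*l = -4/9*(-17)*(-327/308) = (68/9)*(-327/308) = -1853/231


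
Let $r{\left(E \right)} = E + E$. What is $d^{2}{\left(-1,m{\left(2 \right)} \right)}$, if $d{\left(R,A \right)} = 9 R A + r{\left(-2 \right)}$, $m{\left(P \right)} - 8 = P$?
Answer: $8836$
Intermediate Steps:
$r{\left(E \right)} = 2 E$
$m{\left(P \right)} = 8 + P$
$d{\left(R,A \right)} = -4 + 9 A R$ ($d{\left(R,A \right)} = 9 R A + 2 \left(-2\right) = 9 A R - 4 = -4 + 9 A R$)
$d^{2}{\left(-1,m{\left(2 \right)} \right)} = \left(-4 + 9 \left(8 + 2\right) \left(-1\right)\right)^{2} = \left(-4 + 9 \cdot 10 \left(-1\right)\right)^{2} = \left(-4 - 90\right)^{2} = \left(-94\right)^{2} = 8836$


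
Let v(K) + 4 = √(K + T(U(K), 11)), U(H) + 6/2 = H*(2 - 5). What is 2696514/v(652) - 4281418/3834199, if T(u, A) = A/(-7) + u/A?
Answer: 43030442087546/1820622763 + 1348257*√2800490/17569 ≈ 1.5206e+5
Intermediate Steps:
U(H) = -3 - 3*H (U(H) = -3 + H*(2 - 5) = -3 + H*(-3) = -3 - 3*H)
T(u, A) = -A/7 + u/A (T(u, A) = A*(-⅐) + u/A = -A/7 + u/A)
v(K) = -4 + √(-142/77 + 8*K/11) (v(K) = -4 + √(K + (-⅐*11 + (-3 - 3*K)/11)) = -4 + √(K + (-11/7 + (-3 - 3*K)*(1/11))) = -4 + √(K + (-11/7 + (-3/11 - 3*K/11))) = -4 + √(K + (-142/77 - 3*K/11)) = -4 + √(-142/77 + 8*K/11))
2696514/v(652) - 4281418/3834199 = 2696514/(-4 + √(-10934 + 4312*652)/77) - 4281418/3834199 = 2696514/(-4 + √(-10934 + 2811424)/77) - 4281418*1/3834199 = 2696514/(-4 + √2800490/77) - 115714/103627 = -115714/103627 + 2696514/(-4 + √2800490/77)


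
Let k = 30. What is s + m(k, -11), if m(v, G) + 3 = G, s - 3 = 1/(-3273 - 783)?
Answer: -44617/4056 ≈ -11.000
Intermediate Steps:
s = 12167/4056 (s = 3 + 1/(-3273 - 783) = 3 + 1/(-4056) = 3 - 1/4056 = 12167/4056 ≈ 2.9998)
m(v, G) = -3 + G
s + m(k, -11) = 12167/4056 + (-3 - 11) = 12167/4056 - 14 = -44617/4056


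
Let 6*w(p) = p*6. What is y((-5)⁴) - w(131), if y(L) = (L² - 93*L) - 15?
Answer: 332354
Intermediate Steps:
w(p) = p (w(p) = (p*6)/6 = (6*p)/6 = p)
y(L) = -15 + L² - 93*L
y((-5)⁴) - w(131) = (-15 + ((-5)⁴)² - 93*(-5)⁴) - 1*131 = (-15 + 625² - 93*625) - 131 = (-15 + 390625 - 58125) - 131 = 332485 - 131 = 332354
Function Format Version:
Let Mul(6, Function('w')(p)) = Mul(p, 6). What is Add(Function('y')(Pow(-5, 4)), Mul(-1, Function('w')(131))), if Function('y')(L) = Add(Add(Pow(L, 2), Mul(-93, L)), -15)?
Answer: 332354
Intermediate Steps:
Function('w')(p) = p (Function('w')(p) = Mul(Rational(1, 6), Mul(p, 6)) = Mul(Rational(1, 6), Mul(6, p)) = p)
Function('y')(L) = Add(-15, Pow(L, 2), Mul(-93, L))
Add(Function('y')(Pow(-5, 4)), Mul(-1, Function('w')(131))) = Add(Add(-15, Pow(Pow(-5, 4), 2), Mul(-93, Pow(-5, 4))), Mul(-1, 131)) = Add(Add(-15, Pow(625, 2), Mul(-93, 625)), -131) = Add(Add(-15, 390625, -58125), -131) = Add(332485, -131) = 332354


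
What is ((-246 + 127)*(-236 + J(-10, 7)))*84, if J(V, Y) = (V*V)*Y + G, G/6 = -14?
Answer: -3798480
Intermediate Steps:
G = -84 (G = 6*(-14) = -84)
J(V, Y) = -84 + Y*V² (J(V, Y) = (V*V)*Y - 84 = V²*Y - 84 = Y*V² - 84 = -84 + Y*V²)
((-246 + 127)*(-236 + J(-10, 7)))*84 = ((-246 + 127)*(-236 + (-84 + 7*(-10)²)))*84 = -119*(-236 + (-84 + 7*100))*84 = -119*(-236 + (-84 + 700))*84 = -119*(-236 + 616)*84 = -119*380*84 = -45220*84 = -3798480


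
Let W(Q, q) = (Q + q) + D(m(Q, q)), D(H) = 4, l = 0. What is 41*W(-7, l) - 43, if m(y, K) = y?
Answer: -166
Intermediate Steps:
W(Q, q) = 4 + Q + q (W(Q, q) = (Q + q) + 4 = 4 + Q + q)
41*W(-7, l) - 43 = 41*(4 - 7 + 0) - 43 = 41*(-3) - 43 = -123 - 43 = -166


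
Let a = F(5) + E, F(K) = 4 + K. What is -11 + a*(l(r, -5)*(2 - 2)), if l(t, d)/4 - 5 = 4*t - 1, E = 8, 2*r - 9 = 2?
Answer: -11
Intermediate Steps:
r = 11/2 (r = 9/2 + (½)*2 = 9/2 + 1 = 11/2 ≈ 5.5000)
l(t, d) = 16 + 16*t (l(t, d) = 20 + 4*(4*t - 1) = 20 + 4*(-1 + 4*t) = 20 + (-4 + 16*t) = 16 + 16*t)
a = 17 (a = (4 + 5) + 8 = 9 + 8 = 17)
-11 + a*(l(r, -5)*(2 - 2)) = -11 + 17*((16 + 16*(11/2))*(2 - 2)) = -11 + 17*((16 + 88)*0) = -11 + 17*(104*0) = -11 + 17*0 = -11 + 0 = -11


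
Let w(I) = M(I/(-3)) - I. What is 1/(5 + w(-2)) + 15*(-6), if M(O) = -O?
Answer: -1707/19 ≈ -89.842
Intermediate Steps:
w(I) = -2*I/3 (w(I) = -I/(-3) - I = -I*(-1)/3 - I = -(-1)*I/3 - I = I/3 - I = -2*I/3)
1/(5 + w(-2)) + 15*(-6) = 1/(5 - 2/3*(-2)) + 15*(-6) = 1/(5 + 4/3) - 90 = 1/(19/3) - 90 = 3/19 - 90 = -1707/19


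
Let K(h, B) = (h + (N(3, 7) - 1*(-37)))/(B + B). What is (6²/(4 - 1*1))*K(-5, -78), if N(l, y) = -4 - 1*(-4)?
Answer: -32/13 ≈ -2.4615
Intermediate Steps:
N(l, y) = 0 (N(l, y) = -4 + 4 = 0)
K(h, B) = (37 + h)/(2*B) (K(h, B) = (h + (0 - 1*(-37)))/(B + B) = (h + (0 + 37))/((2*B)) = (h + 37)*(1/(2*B)) = (37 + h)*(1/(2*B)) = (37 + h)/(2*B))
(6²/(4 - 1*1))*K(-5, -78) = (6²/(4 - 1*1))*((½)*(37 - 5)/(-78)) = (36/(4 - 1))*((½)*(-1/78)*32) = (36/3)*(-8/39) = (36*(⅓))*(-8/39) = 12*(-8/39) = -32/13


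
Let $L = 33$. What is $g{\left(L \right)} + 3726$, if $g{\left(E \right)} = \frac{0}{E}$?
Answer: $3726$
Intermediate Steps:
$g{\left(E \right)} = 0$
$g{\left(L \right)} + 3726 = 0 + 3726 = 3726$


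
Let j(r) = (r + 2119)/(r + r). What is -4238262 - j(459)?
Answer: -1945363547/459 ≈ -4.2383e+6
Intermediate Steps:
j(r) = (2119 + r)/(2*r) (j(r) = (2119 + r)/((2*r)) = (2119 + r)*(1/(2*r)) = (2119 + r)/(2*r))
-4238262 - j(459) = -4238262 - (2119 + 459)/(2*459) = -4238262 - 2578/(2*459) = -4238262 - 1*1289/459 = -4238262 - 1289/459 = -1945363547/459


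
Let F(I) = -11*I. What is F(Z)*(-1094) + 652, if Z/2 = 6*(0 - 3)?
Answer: -432572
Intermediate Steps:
Z = -36 (Z = 2*(6*(0 - 3)) = 2*(6*(-3)) = 2*(-18) = -36)
F(Z)*(-1094) + 652 = -11*(-36)*(-1094) + 652 = 396*(-1094) + 652 = -433224 + 652 = -432572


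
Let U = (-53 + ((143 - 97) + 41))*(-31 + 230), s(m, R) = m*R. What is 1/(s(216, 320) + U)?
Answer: 1/75886 ≈ 1.3178e-5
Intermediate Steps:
s(m, R) = R*m
U = 6766 (U = (-53 + (46 + 41))*199 = (-53 + 87)*199 = 34*199 = 6766)
1/(s(216, 320) + U) = 1/(320*216 + 6766) = 1/(69120 + 6766) = 1/75886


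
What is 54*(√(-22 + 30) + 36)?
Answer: 1944 + 108*√2 ≈ 2096.7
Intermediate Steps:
54*(√(-22 + 30) + 36) = 54*(√8 + 36) = 54*(2*√2 + 36) = 54*(36 + 2*√2) = 1944 + 108*√2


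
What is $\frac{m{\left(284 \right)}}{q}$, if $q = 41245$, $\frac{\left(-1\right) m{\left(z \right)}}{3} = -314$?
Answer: $\frac{942}{41245} \approx 0.022839$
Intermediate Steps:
$m{\left(z \right)} = 942$ ($m{\left(z \right)} = \left(-3\right) \left(-314\right) = 942$)
$\frac{m{\left(284 \right)}}{q} = \frac{942}{41245}$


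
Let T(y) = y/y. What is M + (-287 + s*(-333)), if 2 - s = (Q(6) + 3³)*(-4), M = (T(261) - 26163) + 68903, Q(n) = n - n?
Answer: 5824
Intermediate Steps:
Q(n) = 0
T(y) = 1
M = 42741 (M = (1 - 26163) + 68903 = -26162 + 68903 = 42741)
s = 110 (s = 2 - (0 + 3³)*(-4) = 2 - (0 + 27)*(-4) = 2 - 27*(-4) = 2 - 1*(-108) = 2 + 108 = 110)
M + (-287 + s*(-333)) = 42741 + (-287 + 110*(-333)) = 42741 + (-287 - 36630) = 42741 - 36917 = 5824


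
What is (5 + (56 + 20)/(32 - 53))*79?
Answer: 2291/21 ≈ 109.10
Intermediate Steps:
(5 + (56 + 20)/(32 - 53))*79 = (5 + 76/(-21))*79 = (5 + 76*(-1/21))*79 = (5 - 76/21)*79 = (29/21)*79 = 2291/21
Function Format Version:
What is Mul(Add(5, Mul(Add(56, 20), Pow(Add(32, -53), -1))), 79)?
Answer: Rational(2291, 21) ≈ 109.10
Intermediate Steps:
Mul(Add(5, Mul(Add(56, 20), Pow(Add(32, -53), -1))), 79) = Mul(Add(5, Mul(76, Pow(-21, -1))), 79) = Mul(Add(5, Mul(76, Rational(-1, 21))), 79) = Mul(Add(5, Rational(-76, 21)), 79) = Mul(Rational(29, 21), 79) = Rational(2291, 21)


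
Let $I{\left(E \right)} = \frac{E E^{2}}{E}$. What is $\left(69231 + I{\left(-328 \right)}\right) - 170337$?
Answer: $6478$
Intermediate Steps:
$I{\left(E \right)} = E^{2}$ ($I{\left(E \right)} = \frac{E^{3}}{E} = E^{2}$)
$\left(69231 + I{\left(-328 \right)}\right) - 170337 = \left(69231 + \left(-328\right)^{2}\right) - 170337 = \left(69231 + 107584\right) - 170337 = 176815 - 170337 = 6478$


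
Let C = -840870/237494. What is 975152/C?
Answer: -115796374544/420435 ≈ -2.7542e+5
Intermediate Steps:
C = -420435/118747 (C = -840870*1/237494 = -420435/118747 ≈ -3.5406)
975152/C = 975152/(-420435/118747) = 975152*(-118747/420435) = -115796374544/420435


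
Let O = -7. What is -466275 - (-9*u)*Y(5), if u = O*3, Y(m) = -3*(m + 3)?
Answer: -461739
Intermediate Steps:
Y(m) = -9 - 3*m (Y(m) = -3*(3 + m) = -9 - 3*m)
u = -21 (u = -7*3 = -21)
-466275 - (-9*u)*Y(5) = -466275 - (-9*(-21))*(-9 - 3*5) = -466275 - 189*(-9 - 15) = -466275 - 189*(-24) = -466275 - 1*(-4536) = -466275 + 4536 = -461739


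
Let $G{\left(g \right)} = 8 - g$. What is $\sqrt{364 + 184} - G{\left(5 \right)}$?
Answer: $-3 + 2 \sqrt{137} \approx 20.409$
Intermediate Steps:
$\sqrt{364 + 184} - G{\left(5 \right)} = \sqrt{364 + 184} - \left(8 - 5\right) = \sqrt{548} - \left(8 - 5\right) = 2 \sqrt{137} - 3 = -3 + 2 \sqrt{137}$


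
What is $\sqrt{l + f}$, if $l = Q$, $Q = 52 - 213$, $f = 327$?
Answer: $\sqrt{166} \approx 12.884$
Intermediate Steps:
$Q = -161$
$l = -161$
$\sqrt{l + f} = \sqrt{-161 + 327} = \sqrt{166}$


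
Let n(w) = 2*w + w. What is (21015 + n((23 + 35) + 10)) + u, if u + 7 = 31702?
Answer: 52914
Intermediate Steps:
n(w) = 3*w
u = 31695 (u = -7 + 31702 = 31695)
(21015 + n((23 + 35) + 10)) + u = (21015 + 3*((23 + 35) + 10)) + 31695 = (21015 + 3*(58 + 10)) + 31695 = (21015 + 3*68) + 31695 = (21015 + 204) + 31695 = 21219 + 31695 = 52914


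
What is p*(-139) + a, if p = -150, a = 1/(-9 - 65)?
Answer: 1542899/74 ≈ 20850.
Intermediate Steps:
a = -1/74 (a = 1/(-74) = -1/74 ≈ -0.013514)
p*(-139) + a = -150*(-139) - 1/74 = 20850 - 1/74 = 1542899/74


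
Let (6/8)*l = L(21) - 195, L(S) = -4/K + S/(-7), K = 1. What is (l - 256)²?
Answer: 2483776/9 ≈ 2.7598e+5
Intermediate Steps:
L(S) = -4 - S/7 (L(S) = -4/1 + S/(-7) = -4*1 + S*(-⅐) = -4 - S/7)
l = -808/3 (l = 4*((-4 - ⅐*21) - 195)/3 = 4*((-4 - 3) - 195)/3 = 4*(-7 - 195)/3 = (4/3)*(-202) = -808/3 ≈ -269.33)
(l - 256)² = (-808/3 - 256)² = (-1576/3)² = 2483776/9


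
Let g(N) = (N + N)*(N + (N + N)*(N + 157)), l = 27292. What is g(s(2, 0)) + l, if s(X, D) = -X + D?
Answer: 29780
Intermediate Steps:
s(X, D) = D - X
g(N) = 2*N*(N + 2*N*(157 + N)) (g(N) = (2*N)*(N + (2*N)*(157 + N)) = (2*N)*(N + 2*N*(157 + N)) = 2*N*(N + 2*N*(157 + N)))
g(s(2, 0)) + l = (0 - 1*2)²*(630 + 4*(0 - 1*2)) + 27292 = (0 - 2)²*(630 + 4*(0 - 2)) + 27292 = (-2)²*(630 + 4*(-2)) + 27292 = 4*(630 - 8) + 27292 = 4*622 + 27292 = 2488 + 27292 = 29780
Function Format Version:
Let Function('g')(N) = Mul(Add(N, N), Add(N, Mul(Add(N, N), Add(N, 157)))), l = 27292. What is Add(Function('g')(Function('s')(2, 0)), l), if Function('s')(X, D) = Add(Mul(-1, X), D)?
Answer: 29780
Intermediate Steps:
Function('s')(X, D) = Add(D, Mul(-1, X))
Function('g')(N) = Mul(2, N, Add(N, Mul(2, N, Add(157, N)))) (Function('g')(N) = Mul(Mul(2, N), Add(N, Mul(Mul(2, N), Add(157, N)))) = Mul(Mul(2, N), Add(N, Mul(2, N, Add(157, N)))) = Mul(2, N, Add(N, Mul(2, N, Add(157, N)))))
Add(Function('g')(Function('s')(2, 0)), l) = Add(Mul(Pow(Add(0, Mul(-1, 2)), 2), Add(630, Mul(4, Add(0, Mul(-1, 2))))), 27292) = Add(Mul(Pow(Add(0, -2), 2), Add(630, Mul(4, Add(0, -2)))), 27292) = Add(Mul(Pow(-2, 2), Add(630, Mul(4, -2))), 27292) = Add(Mul(4, Add(630, -8)), 27292) = Add(Mul(4, 622), 27292) = Add(2488, 27292) = 29780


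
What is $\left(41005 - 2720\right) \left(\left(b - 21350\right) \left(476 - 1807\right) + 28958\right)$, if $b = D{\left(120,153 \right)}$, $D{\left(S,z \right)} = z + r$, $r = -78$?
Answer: $1085225959155$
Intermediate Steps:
$D{\left(S,z \right)} = -78 + z$ ($D{\left(S,z \right)} = z - 78 = -78 + z$)
$b = 75$ ($b = -78 + 153 = 75$)
$\left(41005 - 2720\right) \left(\left(b - 21350\right) \left(476 - 1807\right) + 28958\right) = \left(41005 - 2720\right) \left(\left(75 - 21350\right) \left(476 - 1807\right) + 28958\right) = 38285 \left(\left(-21275\right) \left(-1331\right) + 28958\right) = 38285 \left(28317025 + 28958\right) = 38285 \cdot 28345983 = 1085225959155$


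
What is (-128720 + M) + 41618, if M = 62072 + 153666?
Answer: 128636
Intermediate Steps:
M = 215738
(-128720 + M) + 41618 = (-128720 + 215738) + 41618 = 87018 + 41618 = 128636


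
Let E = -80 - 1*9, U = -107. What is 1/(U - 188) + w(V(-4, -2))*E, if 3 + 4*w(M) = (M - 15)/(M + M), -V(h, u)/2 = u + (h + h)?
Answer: 603833/9440 ≈ 63.965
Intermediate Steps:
V(h, u) = -4*h - 2*u (V(h, u) = -2*(u + (h + h)) = -2*(u + 2*h) = -4*h - 2*u)
E = -89 (E = -80 - 9 = -89)
w(M) = -¾ + (-15 + M)/(8*M) (w(M) = -¾ + ((M - 15)/(M + M))/4 = -¾ + ((-15 + M)/((2*M)))/4 = -¾ + ((-15 + M)*(1/(2*M)))/4 = -¾ + ((-15 + M)/(2*M))/4 = -¾ + (-15 + M)/(8*M))
1/(U - 188) + w(V(-4, -2))*E = 1/(-107 - 188) + (5*(-3 - (-4*(-4) - 2*(-2)))/(8*(-4*(-4) - 2*(-2))))*(-89) = 1/(-295) + (5*(-3 - (16 + 4))/(8*(16 + 4)))*(-89) = -1/295 + ((5/8)*(-3 - 1*20)/20)*(-89) = -1/295 + ((5/8)*(1/20)*(-3 - 20))*(-89) = -1/295 + ((5/8)*(1/20)*(-23))*(-89) = -1/295 - 23/32*(-89) = -1/295 + 2047/32 = 603833/9440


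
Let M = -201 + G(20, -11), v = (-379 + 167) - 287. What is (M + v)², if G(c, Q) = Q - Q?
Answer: 490000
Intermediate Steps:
G(c, Q) = 0
v = -499 (v = -212 - 287 = -499)
M = -201 (M = -201 + 0 = -201)
(M + v)² = (-201 - 499)² = (-700)² = 490000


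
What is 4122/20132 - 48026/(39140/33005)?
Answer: -398887927726/9849581 ≈ -40498.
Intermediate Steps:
4122/20132 - 48026/(39140/33005) = 4122*(1/20132) - 48026/(39140*(1/33005)) = 2061/10066 - 48026/7828/6601 = 2061/10066 - 48026*6601/7828 = 2061/10066 - 158509813/3914 = -398887927726/9849581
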